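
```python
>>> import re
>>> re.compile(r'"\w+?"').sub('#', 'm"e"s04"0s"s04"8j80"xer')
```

'm#s04#s04#xer'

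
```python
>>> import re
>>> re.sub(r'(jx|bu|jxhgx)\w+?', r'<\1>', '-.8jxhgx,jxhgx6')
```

Alternation tries branches left to right and keeps the first one that lets the overall match succeed at that position.
Each match is replaced using the text its own group 1 captured.

'-.8<jx>gx,<jx>gx6'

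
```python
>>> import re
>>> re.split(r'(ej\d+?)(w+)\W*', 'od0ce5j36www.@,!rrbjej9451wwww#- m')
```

['od0ce5j36www.@,!rrbj', 'ej9451', 'wwww', 'm']

The pattern matches the literal 'ej', then one or more of a digit (lazy) (captured); then one or more of a literal 'w' (captured); then zero or more of a non-word character.
Matches to split on: at [20:33] → 'ej9451wwww#- '.
Because the pattern has a capturing group, `split` also inserts each captured text between the pieces.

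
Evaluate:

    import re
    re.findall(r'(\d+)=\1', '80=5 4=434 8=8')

['4', '8']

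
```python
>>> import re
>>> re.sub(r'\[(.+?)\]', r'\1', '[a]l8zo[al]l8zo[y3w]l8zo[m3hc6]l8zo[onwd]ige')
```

'al8zoall8zoy3wl8zom3hc6l8zoonwdige'

`\1` in the replacement pulls in group 1's text for each match.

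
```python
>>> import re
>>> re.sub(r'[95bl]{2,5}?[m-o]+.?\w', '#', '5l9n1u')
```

'#'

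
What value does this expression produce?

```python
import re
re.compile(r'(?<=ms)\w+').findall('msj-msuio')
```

['j', 'uio']

The positive lookaround only admits positions where the adjacent text matches; those characters stay outside the span.
Since nothing is captured, `findall` lists the 2 matched substrings directly.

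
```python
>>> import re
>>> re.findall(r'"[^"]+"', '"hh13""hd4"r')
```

['"hh13"', '"hd4"']

Scanning left to right: at [0:6] → '"hh13"'; at [6:11] → '"hd4"'.
With no groups in the pattern, `findall` gives back each whole match — 2 here.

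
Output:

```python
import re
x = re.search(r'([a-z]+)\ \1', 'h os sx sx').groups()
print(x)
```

('s',)

The backreference `\1` re-matches whatever the first group consumed, character for character.
`search` walks the string left to right and returns the first match it finds.
The match spans [3:6] → 's s'.
Captured: group 1 = 's'.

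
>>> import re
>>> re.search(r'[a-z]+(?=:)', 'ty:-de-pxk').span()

Lookahead/lookbehind check context without consuming it, so the matched span excludes the asserted characters.
The match spans [0:2] → 'ty'.

(0, 2)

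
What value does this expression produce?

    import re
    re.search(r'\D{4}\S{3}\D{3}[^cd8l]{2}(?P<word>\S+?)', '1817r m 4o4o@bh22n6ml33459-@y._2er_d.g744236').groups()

('2',)

Pattern: exactly 4 of a non-digit; then exactly 3 of a non-whitespace character, then exactly 3 of a non-digit; then exactly 2 of any character except [cd8l]; then one or more of a non-whitespace character (lazy) (captured as 'word').
Lazy quantifiers expand one character at a time until the remainder of the pattern can match.
Unlike `match`, `search` isn't anchored — it looks for the pattern anywhere in the string.
The match spans [4:17] → 'r m 4o4o@bh22'.
Captured: group 1 = '2'.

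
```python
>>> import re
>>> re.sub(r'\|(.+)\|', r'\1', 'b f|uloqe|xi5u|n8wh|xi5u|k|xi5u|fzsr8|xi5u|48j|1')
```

Matches: at [3:47] → '|uloqe|xi5u|n8wh|xi5u|k|xi5u|fzsr8|xi5u|48j|'.
The replacement refers to a captured group, so each match is rewritten using its own captured text.

'b fuloqe|xi5u|n8wh|xi5u|k|xi5u|fzsr8|xi5u|48j1'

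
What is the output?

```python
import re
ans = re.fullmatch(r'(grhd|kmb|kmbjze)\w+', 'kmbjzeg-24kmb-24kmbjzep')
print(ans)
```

None

`re.fullmatch` requires the pattern to consume the entire string.
Here the string isn't matched end-to-end, so the call returns None.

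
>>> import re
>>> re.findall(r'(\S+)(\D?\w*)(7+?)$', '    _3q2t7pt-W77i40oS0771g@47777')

Pattern: one or more of a non-whitespace character (captured); then optionally a non-digit, then zero or more of a word character (captured); then one or more of a literal '7' (lazy) (captured); then anchored at the end.
3 groups means the one result is a tuple of 3 captured strings — 1 here.

[('_3q2t7pt-W77i40oS0771g@4777', '', '7')]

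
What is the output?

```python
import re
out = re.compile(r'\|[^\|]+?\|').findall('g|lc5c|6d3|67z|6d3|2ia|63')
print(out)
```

Matches: at [1:7] → '|lc5c|'; at [10:15] → '|67z|'; at [18:23] → '|2ia|'.
With no groups in the pattern, `findall` gives back each whole match — 3 here.

['|lc5c|', '|67z|', '|2ia|']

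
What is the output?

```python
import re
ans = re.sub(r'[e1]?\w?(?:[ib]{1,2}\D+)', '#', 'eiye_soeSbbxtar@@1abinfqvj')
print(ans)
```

##

This matches optionally one of [e1], then optionally a word character; then 1 to 2 of one of [ib], then one or more of a non-digit (non-capturing group).
Matches: at [0:17] → 'eiye_soeSbbxtar@@'; at [17:26] → '1abinfqvj'.
Every occurrence is swapped for '#'.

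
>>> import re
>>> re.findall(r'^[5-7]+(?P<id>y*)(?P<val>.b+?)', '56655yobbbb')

[('y', 'ob')]

The pattern matches anchored at the start of the string; then one or more of a character in [5-7]; then zero or more of a literal 'y' (captured as 'id'); then any character, then one or more of the literal 'b' (lazy) (captured as 'val').
The `?` after the quantifier makes it lazy — it takes as little as possible before letting the rest of the pattern try.
Walking the string: at [0:8] match '56655yob', groups = ('y', 'ob').
`findall` packs the 2 group values into a tuple for every match.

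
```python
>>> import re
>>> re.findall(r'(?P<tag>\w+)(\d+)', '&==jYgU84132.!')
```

2 groups means the one result is a tuple of 2 captured strings — 1 here.

[('jYgU8413', '2')]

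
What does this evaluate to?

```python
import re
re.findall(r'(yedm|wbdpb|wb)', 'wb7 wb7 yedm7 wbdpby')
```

Branches in `(...|...)` are attempted left-to-right; the first branch that allows the whole pattern to succeed is taken.
Scanning left to right: at [0:2] match 'wb', group 1 = 'wb'; at [4:6] match 'wb', group 1 = 'wb'; at [8:12] match 'yedm', group 1 = 'yedm'; at [14:19] match 'wbdpb', group 1 = 'wbdpb'.
`findall` collects group 1 from each match (4 total).

['wb', 'wb', 'yedm', 'wbdpb']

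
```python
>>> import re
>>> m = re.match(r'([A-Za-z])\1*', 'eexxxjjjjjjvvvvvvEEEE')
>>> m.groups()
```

`\1` is not a pattern — it's the concrete string captured by group 1, re-applied verbatim.
`re.match` only tries the pattern at the start of the string.
The match spans [0:2] → 'ee'.
Captured: group 1 = 'e'.

('e',)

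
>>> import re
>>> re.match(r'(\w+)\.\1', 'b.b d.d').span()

(0, 3)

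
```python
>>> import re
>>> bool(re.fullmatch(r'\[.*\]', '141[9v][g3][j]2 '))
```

False

For `fullmatch`, every character of the input must be accounted for by the pattern.
Here the pattern can't cover the whole string, so the call returns None, and `bool(None)` is False.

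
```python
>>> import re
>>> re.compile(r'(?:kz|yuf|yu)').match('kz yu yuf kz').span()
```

`re.match` won't scan ahead — the pattern has to work from the very first character.
The match spans [0:2] → 'kz'.

(0, 2)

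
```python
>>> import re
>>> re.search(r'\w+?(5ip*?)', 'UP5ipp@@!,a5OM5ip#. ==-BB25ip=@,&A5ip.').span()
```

(0, 4)

With the lazy modifier that quantifier settles for the fewest repetitions that let the rest of the pattern succeed (the atoms after it are unaffected and can still be greedy).
The match spans [0:4] → 'UP5i'.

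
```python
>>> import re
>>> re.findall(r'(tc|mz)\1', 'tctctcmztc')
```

`\1` is not a pattern — it's the concrete string captured by group 1, re-applied verbatim.
Matches: at [0:4] match 'tctc', group 1 = 'tc'.
With a single group, `findall` returns only what that group captured — 1 item.

['tc']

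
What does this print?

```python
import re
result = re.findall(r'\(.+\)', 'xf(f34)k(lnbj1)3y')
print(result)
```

No capturing groups, so `findall` returns the 1 full match string.

['(f34)k(lnbj1)']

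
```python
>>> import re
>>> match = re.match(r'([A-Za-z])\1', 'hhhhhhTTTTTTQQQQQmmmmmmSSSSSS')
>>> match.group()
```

'hh'

`\1` is not a pattern — it's the concrete string captured by group 1, re-applied verbatim.
`re.match` only tries the pattern at the start of the string.
The match spans [0:2] → 'hh'.
Captured: group 1 = 'h'.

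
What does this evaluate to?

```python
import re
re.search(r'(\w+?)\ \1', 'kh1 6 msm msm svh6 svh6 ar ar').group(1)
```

'msm'

The backreference `\1` re-matches whatever the first group consumed, character for character.
`search` walks the string left to right and returns the first match it finds.
The match spans [6:13] → 'msm msm'.
Captured: group 1 = 'msm'.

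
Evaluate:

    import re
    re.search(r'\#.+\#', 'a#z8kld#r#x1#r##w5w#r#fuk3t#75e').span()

The match spans [1:28] → '#z8kld#r#x1#r##w5w#r#fuk3t#'.

(1, 28)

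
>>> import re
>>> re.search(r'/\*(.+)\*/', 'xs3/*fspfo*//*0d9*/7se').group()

'/*fspfo*//*0d9*/'

The match spans [3:19] → '/*fspfo*//*0d9*/'.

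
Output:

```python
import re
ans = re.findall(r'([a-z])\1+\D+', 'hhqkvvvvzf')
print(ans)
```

['h']

After group 1 captures some text, `\1` only succeeds where that same text appears again.
One capturing group, so `findall` returns just the captured substring from the one match — 1 in all.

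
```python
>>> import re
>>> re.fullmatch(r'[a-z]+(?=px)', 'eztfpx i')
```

Because the assertion is zero-width, the text it checks is not consumed and won't appear in the result.
`re.fullmatch` requires the pattern to consume the entire string.
Here there's no way to consume every character, so the call returns None.

None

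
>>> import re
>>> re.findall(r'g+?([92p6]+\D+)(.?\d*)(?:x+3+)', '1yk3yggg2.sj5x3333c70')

This matches one or more of a literal 'g' (lazy); then one or more of one of [92p6], then one or more of a non-digit (captured); then optionally any character, then zero or more of a digit (captured); then one or more of the literal 'x', then one or more of a literal '3' (non-capturing group).
Matches: at [5:18] match 'ggg2.sj5x3333', groups = ('2.sj', '5').
`findall` packs the 2 group values into a tuple for every match.

[('2.sj', '5')]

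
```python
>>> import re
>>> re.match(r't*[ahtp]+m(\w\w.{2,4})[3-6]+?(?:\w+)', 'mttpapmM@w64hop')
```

`re.match` won't scan ahead — the pattern has to work from the very first character.
Here position 0 doesn't satisfy it, so the call returns None.

None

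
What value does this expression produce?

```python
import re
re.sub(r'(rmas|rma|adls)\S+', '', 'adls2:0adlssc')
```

''

`sub` substitutes '' at each match site.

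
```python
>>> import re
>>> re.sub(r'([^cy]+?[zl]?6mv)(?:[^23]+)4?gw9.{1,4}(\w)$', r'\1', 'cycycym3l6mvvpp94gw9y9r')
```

'cycycym3l6mv'

The replacement refers to a captured group, so each match is rewritten using its own captured text.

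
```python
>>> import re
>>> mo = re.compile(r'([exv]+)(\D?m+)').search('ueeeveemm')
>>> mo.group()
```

This matches one or more of one of [exv] (captured); then optionally a non-digit, then one or more of the literal 'm' (captured).
The match spans [1:9] → 'eeeveemm'.

'eeeveemm'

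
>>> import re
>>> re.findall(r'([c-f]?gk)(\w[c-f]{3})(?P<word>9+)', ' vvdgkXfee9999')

[('dgk', 'Xfee', '9999')]

The pattern matches optionally a character in [c-f], then the literal 'gk' (captured); then a word character, then exactly 3 of a character in [c-f] (captured); then one or more of a literal '9' (captured as 'word').
`findall` packs the 3 group values into a tuple for every match.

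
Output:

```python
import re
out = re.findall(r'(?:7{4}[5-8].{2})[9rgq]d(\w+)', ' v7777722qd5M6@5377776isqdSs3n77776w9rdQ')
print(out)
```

['5M6', 'Ss3n77776w9rdQ']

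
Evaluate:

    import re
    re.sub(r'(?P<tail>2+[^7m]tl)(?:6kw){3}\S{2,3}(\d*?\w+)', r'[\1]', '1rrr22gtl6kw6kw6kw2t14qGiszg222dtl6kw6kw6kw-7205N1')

This matches one or more of the literal '2', then any character except [7m], then the literal 'tl' (captured as 'tail'); then the literal '6kw' repeated 3 times, then 2 to 3 of a non-whitespace character; then zero or more of a digit (lazy), then one or more of a word character (captured).
`\1` in the replacement pulls in group 1's text for each match.

'1rrr[22gtl]-7205N1'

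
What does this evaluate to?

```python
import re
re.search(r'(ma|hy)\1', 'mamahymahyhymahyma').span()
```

(0, 4)

A backreference is literal: `\1` must see the identical characters the first group matched.
`search` walks the string left to right and returns the first match it finds.
The match spans [0:4] → 'mama'.
Captured: group 1 = 'ma'.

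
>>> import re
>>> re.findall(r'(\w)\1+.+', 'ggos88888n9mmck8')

['g']

`\1` is not a pattern — it's the concrete string captured by group 1, re-applied verbatim.
Scanning left to right: at [0:16] match 'ggos88888n9mmck8', group 1 = 'g'.
One capturing group, so `findall` returns just the captured substring from the one match — 1 in all.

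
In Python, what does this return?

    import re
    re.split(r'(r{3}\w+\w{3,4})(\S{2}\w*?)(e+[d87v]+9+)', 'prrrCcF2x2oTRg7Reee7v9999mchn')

['p', 'rrrCcF2x2oTRg7R', 'ee', 'e7v9999', 'mchn']

Pattern: exactly 3 of a literal 'r', then one or more of a word character, then 3 to 4 of a word character (captured); then exactly 2 of a non-whitespace character, then zero or more of a word character (lazy) (captured); then one or more of the literal 'e', then one or more of one of [d87v], then one or more of a literal '9' (captured).
Matches to split on: at [1:25] → 'rrrCcF2x2oTRg7Reee7v9999'.
The group in the pattern means `split` returns the separators' captures alongside the pieces.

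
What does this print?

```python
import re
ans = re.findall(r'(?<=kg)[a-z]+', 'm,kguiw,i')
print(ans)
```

The lookaround is zero-width — it requires the adjacent text to match without consuming it, so the asserted text isn't part of the match.
With no groups in the pattern, `findall` gives back each whole match — 1 here.

['uiw']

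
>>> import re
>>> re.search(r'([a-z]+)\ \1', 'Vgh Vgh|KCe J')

After group 1 captures some text, `\1` only succeeds where that same text appears again.
Unlike `match`, `search` isn't anchored — it looks for the pattern anywhere in the string.
Here nothing in the string fits, so the call returns None.

None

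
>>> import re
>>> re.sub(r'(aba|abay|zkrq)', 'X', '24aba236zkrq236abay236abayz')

`|` is ordered: at each position the engine commits to the first alternative that works.
Matches: at [2:5] → 'aba'; at [8:12] → 'zkrq'; at [15:18] → 'aba'; at [22:25] → 'aba'.
Each match is replaced by 'X'.

'24X236X236Xy236Xyz'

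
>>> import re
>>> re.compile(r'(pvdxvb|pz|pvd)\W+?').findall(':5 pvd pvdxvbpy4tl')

['pvd']

With a single group, `findall` returns only what that group captured — 1 item.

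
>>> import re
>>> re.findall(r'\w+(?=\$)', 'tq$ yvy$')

Because the assertion is zero-width, the text it checks is not consumed and won't appear in the result.
Matches: at [0:2] → 'tq'; at [4:7] → 'yvy'.
No capturing groups, so `findall` returns the 2 full match strings.

['tq', 'yvy']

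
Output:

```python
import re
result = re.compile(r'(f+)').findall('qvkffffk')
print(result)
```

Pattern: one or more of a literal 'f' (captured).
Scanning left to right: at [3:7] match 'ffff', group 1 = 'ffff'.
Because there's exactly one group, `findall` drops the full match and keeps group 1 from the one hit.

['ffff']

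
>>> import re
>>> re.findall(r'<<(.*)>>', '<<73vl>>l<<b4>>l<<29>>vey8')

One capturing group, so `findall` returns just the captured substring from the one match — 1 in all.

['73vl>>l<<b4>>l<<29']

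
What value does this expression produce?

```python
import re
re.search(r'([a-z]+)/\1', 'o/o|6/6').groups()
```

The match spans [0:3] → 'o/o'.
Captured: group 1 = 'o'.

('o',)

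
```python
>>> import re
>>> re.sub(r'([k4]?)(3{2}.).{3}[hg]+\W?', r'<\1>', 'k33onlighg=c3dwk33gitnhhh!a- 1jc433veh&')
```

'<k>c3dw<k>a- 1jc433veh&'

The pattern matches optionally one of [k4] (captured); then exactly 2 of a literal '3', then any character (captured); then exactly 3 of any character, then one or more of one of [hg], then optionally a non-word character.
Matches: at [0:11] → 'k33onlighg='; at [15:26] → 'k33gitnhhh!'.
`\1` in the replacement pulls in group 1's text for each match.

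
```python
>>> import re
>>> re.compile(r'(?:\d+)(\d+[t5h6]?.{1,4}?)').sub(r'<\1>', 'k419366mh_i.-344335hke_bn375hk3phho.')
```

'k<6m>h_i.-<5hk>e_bn<5hk>3phho.'

The pattern matches one or more of a digit (non-capturing group); then one or more of a digit, then optionally one of [t5h6], then 1 to 4 of any character (lazy) (captured).
The `?` after the quantifier makes it lazy — it takes as little as possible before letting the rest of the pattern try.
Matches: at [1:8] → '419366m'; at [13:21] → '344335hk'; at [25:30] → '375hk'.
Each match is replaced using the text its own group 1 captured.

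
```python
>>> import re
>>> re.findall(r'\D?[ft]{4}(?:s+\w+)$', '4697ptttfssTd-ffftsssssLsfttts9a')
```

['-ffftsssssLsfttts9a']

The pattern matches optionally a non-digit, then exactly 4 of one of [ft]; then one or more of the literal 's', then one or more of a word character (non-capturing group); then anchored at the end.
Scanning left to right: at [13:32] → '-ffftsssssLsfttts9a'.
No capturing groups, so `findall` returns the 1 full match string.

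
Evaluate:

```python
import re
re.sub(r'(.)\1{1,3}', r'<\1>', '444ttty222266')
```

`\1` is not a pattern — it's the concrete string captured by group 1, re-applied verbatim.
The replacement refers to a captured group, so each match is rewritten using its own captured text.

'<4><t>y<2><6>'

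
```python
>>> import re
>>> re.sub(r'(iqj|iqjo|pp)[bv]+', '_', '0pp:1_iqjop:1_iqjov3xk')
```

'0pp:1_iqjop:1__3xk'

Every occurrence is swapped for '_'.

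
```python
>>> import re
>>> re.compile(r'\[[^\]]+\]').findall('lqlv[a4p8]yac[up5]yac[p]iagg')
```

Scanning left to right: at [4:10] → '[a4p8]'; at [13:18] → '[up5]'; at [21:24] → '[p]'.
Since nothing is captured, `findall` lists the 3 matched substrings directly.

['[a4p8]', '[up5]', '[p]']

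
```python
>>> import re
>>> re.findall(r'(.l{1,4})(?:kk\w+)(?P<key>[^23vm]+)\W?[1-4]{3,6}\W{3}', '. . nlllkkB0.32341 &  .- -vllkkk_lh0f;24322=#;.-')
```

[('nlll', '.'), ('vll', ';')]

Multiple groups make `findall` return tuples — one 2-tuple for each match.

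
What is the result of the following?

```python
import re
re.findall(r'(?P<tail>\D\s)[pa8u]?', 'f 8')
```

['f ']

The pattern matches a non-digit, then whitespace (captured as 'tail'); then optionally one of [pa8u].
Matches: at [0:3] match 'f 8', group 1 = 'f '.
One capturing group, so `findall` returns just the captured substring from the one match — 1 in all.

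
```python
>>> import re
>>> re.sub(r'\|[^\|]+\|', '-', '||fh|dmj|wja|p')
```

'|-dmj-p'

`sub` substitutes '-' at each match site.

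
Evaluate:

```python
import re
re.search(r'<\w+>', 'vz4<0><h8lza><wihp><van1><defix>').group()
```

`search` walks the string left to right and returns the first match it finds.
The match spans [3:6] → '<0>'.

'<0>'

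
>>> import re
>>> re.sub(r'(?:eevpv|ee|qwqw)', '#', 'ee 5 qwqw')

'# 5 #'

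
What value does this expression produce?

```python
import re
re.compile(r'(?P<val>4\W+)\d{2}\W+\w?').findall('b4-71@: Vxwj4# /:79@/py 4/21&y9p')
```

['4-', '4# /:', '4/']

This matches the literal '4', then one or more of a non-word character (captured as 'val'); then exactly 2 of a digit, then one or more of a non-word character, then optionally a word character.
Walking the string: at [1:9] match '4-71@: V', group 1 = '4-'; at [12:22] match '4# /:79@/p', group 1 = '4# /:'; at [24:30] match '4/21&y', group 1 = '4/'.
One capturing group, so `findall` returns just the captured substring from each match — 3 in all.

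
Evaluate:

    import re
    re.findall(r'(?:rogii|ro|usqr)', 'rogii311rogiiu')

['rogii', 'rogii']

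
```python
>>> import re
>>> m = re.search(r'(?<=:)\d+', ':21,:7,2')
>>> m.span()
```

(1, 3)

The `(?=…)`/`(?<=…)` assertion just peeks at neighbouring text; it doesn't advance the match position.
The match spans [1:3] → '21'.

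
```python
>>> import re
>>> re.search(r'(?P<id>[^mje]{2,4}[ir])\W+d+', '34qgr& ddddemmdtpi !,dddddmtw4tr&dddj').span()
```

The pattern matches 2 to 4 of any character except [mje], then one of [ir] (captured as 'id'); then one or more of a non-word character, then one or more of a literal 'd'.
`search` walks the string left to right and returns the first match it finds.
The match spans [0:11] → '34qgr& dddd'.
Captured: group 1 = '34qgr'.

(0, 11)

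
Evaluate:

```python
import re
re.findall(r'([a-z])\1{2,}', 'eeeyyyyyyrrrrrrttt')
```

A backreference is literal: `\1` must see the identical characters the first group matched.
Matches: at [0:3] match 'eee', group 1 = 'e'; at [3:9] match 'yyyyyy', group 1 = 'y'; at [9:15] match 'rrrrrr', group 1 = 'r'; at [15:18] match 'ttt', group 1 = 't'.
Because there's exactly one group, `findall` drops the full match and keeps group 1 from each hit.

['e', 'y', 'r', 't']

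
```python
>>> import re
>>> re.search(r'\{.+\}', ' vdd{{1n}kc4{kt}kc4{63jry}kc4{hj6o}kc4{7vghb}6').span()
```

(4, 45)

The match spans [4:45] → '{{1n}kc4{kt}kc4{63jry}kc4{hj6o}kc4{7vghb}'.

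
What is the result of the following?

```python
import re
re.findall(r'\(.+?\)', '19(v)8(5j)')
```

['(v)', '(5j)']

Since nothing is captured, `findall` lists the 2 matched substrings directly.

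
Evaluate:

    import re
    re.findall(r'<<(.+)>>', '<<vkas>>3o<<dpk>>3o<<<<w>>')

['vkas>>3o<<dpk>>3o<<<<w']

Scanning left to right: at [0:26] match '<<vkas>>3o<<dpk>>3o<<<<w>>', group 1 = 'vkas>>3o<<dpk>>3o<<<<w'.
`findall` collects group 1 from the one match (1 total).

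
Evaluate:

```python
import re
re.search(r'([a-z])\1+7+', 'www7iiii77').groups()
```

`\1` has to match the exact text group 1 already captured.
`re.search` tries every starting position until one works.
The match spans [0:4] → 'www7'.
Captured: group 1 = 'w'.

('w',)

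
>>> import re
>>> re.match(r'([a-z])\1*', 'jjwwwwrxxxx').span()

(0, 2)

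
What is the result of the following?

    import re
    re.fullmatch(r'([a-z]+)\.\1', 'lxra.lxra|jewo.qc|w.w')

`\1` has to match the exact text group 1 already captured.
`re.fullmatch` requires the pattern to consume the entire string.
Here there's no way to consume every character, so the call returns None.

None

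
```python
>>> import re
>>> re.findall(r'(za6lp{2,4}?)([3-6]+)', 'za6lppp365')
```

[('za6lppp', '365')]

The pattern matches the literal 'za', then the literal '6l', then 2 to 4 of the literal 'p' (lazy) (captured); then one or more of a character in [3-6] (captured).
Walking the string: at [0:10] match 'za6lppp365', groups = ('za6lppp', '365').
Multiple groups make `findall` return tuples — one 2-tuple for the one match.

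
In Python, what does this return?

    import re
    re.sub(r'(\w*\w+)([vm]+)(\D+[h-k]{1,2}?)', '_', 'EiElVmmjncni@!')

This matches zero or more of a word character, then one or more of a word character (captured); then one or more of one of [vm] (captured); then one or more of a non-digit, then 1 to 2 of a character in [h-k] (lazy) (captured).
Matches: at [0:12] → 'EiElVmmjncni'.
Every occurrence is swapped for '_'.

'_@!'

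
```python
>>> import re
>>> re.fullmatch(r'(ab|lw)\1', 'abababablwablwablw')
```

`\1` has to match the exact text group 1 already captured.
`re.fullmatch` is like wrapping the pattern in `^…$` (in single-line mode).
Here the pattern can't cover the whole string, so the call returns None.

None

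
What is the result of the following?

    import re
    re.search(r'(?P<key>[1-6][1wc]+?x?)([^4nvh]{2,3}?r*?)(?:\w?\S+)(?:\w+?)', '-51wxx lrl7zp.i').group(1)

'51wx'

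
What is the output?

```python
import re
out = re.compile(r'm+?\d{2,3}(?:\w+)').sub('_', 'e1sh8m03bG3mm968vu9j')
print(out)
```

e1sh8_

The pattern matches one or more of a literal 'm' (lazy), then 2 to 3 of a digit; then one or more of a word character (non-capturing group).
Matches: at [5:20] → 'm03bG3mm968vu9j'.
Every occurrence is swapped for '_'.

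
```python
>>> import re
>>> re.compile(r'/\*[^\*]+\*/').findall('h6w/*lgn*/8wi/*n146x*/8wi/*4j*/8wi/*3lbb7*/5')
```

['/*lgn*/', '/*n146x*/', '/*4j*/', '/*3lbb7*/']

Walking the string: at [3:10] → '/*lgn*/'; at [13:22] → '/*n146x*/'; at [25:31] → '/*4j*/'; at [34:43] → '/*3lbb7*/'.
No capturing groups, so `findall` returns the 4 full match strings.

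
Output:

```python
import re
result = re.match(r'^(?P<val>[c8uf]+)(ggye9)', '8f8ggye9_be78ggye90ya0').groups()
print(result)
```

The pattern matches anchored at the start of the string; then one or more of one of [c8uf] (captured as 'val'); then the literal 'ggy', then the literal 'e9' (captured).
`re.match` only tries the pattern at the start of the string.
The match spans [0:8] → '8f8ggye9'.
Captured: group 1 = '8f8', group 2 = 'ggye9'.

('8f8', 'ggye9')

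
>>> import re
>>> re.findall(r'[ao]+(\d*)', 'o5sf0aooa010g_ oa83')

['5', '010', '83']

Because there's exactly one group, `findall` drops the full match and keeps group 1 from each hit.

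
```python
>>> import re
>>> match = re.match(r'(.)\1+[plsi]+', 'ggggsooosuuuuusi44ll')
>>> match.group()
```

'ggggs'

After group 1 captures some text, `\1` only succeeds where that same text appears again.
`match` is anchored at position 0; if the pattern doesn't fit there, it returns None.
The match spans [0:5] → 'ggggs'.
Captured: group 1 = 'g'.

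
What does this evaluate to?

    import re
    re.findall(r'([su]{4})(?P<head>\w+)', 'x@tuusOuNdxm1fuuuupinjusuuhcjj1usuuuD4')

[('uuuu', 'pinjusuuhcjj1usuuuD4')]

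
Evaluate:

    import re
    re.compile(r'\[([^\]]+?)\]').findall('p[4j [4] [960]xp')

['4j [4', '960']

Scanning left to right: at [1:8] match '[4j [4]', group 1 = '4j [4'; at [9:14] match '[960]', group 1 = '960'.
One capturing group, so `findall` returns just the captured substring from each match — 2 in all.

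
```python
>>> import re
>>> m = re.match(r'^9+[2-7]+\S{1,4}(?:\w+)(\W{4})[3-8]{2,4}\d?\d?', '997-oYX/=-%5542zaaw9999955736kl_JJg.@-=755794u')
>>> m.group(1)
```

The match spans [0:15] → '997-oYX/=-%5542'.
Captured: group 1 = '/=-%'.

'/=-%'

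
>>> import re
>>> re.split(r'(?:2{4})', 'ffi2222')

Splitting on the pattern gives 2 pieces.

['ffi', '']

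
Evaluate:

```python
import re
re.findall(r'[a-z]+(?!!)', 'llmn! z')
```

`(?!…)`/`(?<!…)` only lets a position through if the neighbouring text does NOT match; no characters are consumed.
`findall` yields the raw match text (2 of them) because the pattern has no groups.

['llm', 'z']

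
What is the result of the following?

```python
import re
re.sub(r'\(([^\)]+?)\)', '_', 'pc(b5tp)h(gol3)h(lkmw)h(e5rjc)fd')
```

'pc_h_h_h_fd'

Matches: at [2:8] → '(b5tp)'; at [9:15] → '(gol3)'; at [16:22] → '(lkmw)'; at [23:30] → '(e5rjc)'.
Each match is replaced by '_'.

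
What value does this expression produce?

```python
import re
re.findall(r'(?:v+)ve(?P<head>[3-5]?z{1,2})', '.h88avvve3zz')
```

['3zz']

Pattern: one or more of a literal 'v' (non-capturing group); then the literal 'v', then a literal 'e'; then optionally a character in [3-5], then 1 to 2 of a literal 'z' (captured as 'head').
Scanning left to right: at [5:12] match 'vvve3zz', group 1 = '3zz'.
`findall` collects group 1 from the one match (1 total).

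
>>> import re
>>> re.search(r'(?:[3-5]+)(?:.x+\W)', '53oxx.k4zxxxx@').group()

The pattern matches one or more of a character in [3-5] (non-capturing group); then any character, then one or more of the literal 'x', then a non-word character (non-capturing group).
`search` walks the string left to right and returns the first match it finds.
The match spans [0:6] → '53oxx.'.

'53oxx.'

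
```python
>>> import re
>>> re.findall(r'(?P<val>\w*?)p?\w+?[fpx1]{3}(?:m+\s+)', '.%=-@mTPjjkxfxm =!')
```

['']

Because there's exactly one group, `findall` drops the full match and keeps group 1 from the one hit.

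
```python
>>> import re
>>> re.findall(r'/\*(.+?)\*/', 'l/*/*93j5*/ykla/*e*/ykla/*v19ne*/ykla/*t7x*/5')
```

['/*93j5', 'e', 'v19ne', 't7x']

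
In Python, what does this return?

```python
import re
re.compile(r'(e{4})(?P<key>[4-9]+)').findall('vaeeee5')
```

[('eeee', '5')]

This matches exactly 4 of a literal 'e' (captured); then one or more of a character in [4-9] (captured as 'key').
Walking the string: at [2:7] match 'eeee5', groups = ('eeee', '5').
2 groups means the one result is a tuple of 2 captured strings — 1 here.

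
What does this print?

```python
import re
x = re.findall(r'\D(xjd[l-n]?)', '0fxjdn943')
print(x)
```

['xjdn']

Pattern: a non-digit; then the literal 'xj', then the literal 'd', then optionally a character in [l-n] (captured).
Matches: at [1:6] match 'fxjdn', group 1 = 'xjdn'.
With a single group, `findall` returns only what that group captured — 1 item.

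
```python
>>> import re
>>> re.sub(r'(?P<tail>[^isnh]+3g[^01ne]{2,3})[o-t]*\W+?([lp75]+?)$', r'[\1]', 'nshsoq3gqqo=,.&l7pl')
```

Pattern: one or more of any character except [isnh], then the literal '3g', then 2 to 3 of any character except [01ne] (captured as 'tail'); then zero or more of a character in [o-t], then one or more of a non-word character (lazy); then one or more of one of [lp75] (lazy) (captured); then anchored at the end.
Matches: at [4:19] → 'oq3gqqo=,.&l7pl'.
`\1` in the replacement pulls in group 1's text for each match.

'nshs[oq3gqqo]'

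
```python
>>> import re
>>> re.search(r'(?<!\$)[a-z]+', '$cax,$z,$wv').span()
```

Because the assertion is negative and zero-width, positions next to the forbidden text are skipped.
`search` walks the string left to right and returns the first match it finds.
The match spans [2:4] → 'ax'.

(2, 4)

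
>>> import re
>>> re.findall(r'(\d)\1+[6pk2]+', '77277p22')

['7', '7']

`\1` has to match the exact text group 1 already captured.
One capturing group, so `findall` returns just the captured substring from each match — 2 in all.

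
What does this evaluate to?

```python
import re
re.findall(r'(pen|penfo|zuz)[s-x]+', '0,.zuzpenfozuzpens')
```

One capturing group, so `findall` returns just the captured substring from the one match — 1 in all.

['pen']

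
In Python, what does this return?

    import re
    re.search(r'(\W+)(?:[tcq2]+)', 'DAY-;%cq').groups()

('-;%',)

The pattern matches one or more of a non-word character (captured); then one or more of one of [tcq2] (non-capturing group).
`search` walks the string left to right and returns the first match it finds.
The match spans [3:8] → '-;%cq'.
Captured: group 1 = '-;%'.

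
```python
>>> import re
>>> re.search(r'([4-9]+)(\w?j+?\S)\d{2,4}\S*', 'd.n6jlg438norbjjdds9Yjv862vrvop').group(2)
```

The match spans [19:31] → '9Yjv862vrvop'.
Captured: group 1 = '9', group 2 = 'Yjv'.

'Yjv'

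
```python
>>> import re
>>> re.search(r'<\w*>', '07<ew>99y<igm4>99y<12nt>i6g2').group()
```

The match spans [2:6] → '<ew>'.

'<ew>'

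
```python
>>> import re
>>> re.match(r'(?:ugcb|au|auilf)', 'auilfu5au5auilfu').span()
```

(0, 2)

The regex engine tests alternatives in the order written; an earlier branch that matches wins even if a later one would match more.
`match` is anchored at position 0; if the pattern doesn't fit there, it returns None.
The match spans [0:2] → 'au'.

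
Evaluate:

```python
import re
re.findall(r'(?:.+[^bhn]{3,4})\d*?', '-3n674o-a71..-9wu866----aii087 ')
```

['-3n674o-a71..-9wu866----aii087 ']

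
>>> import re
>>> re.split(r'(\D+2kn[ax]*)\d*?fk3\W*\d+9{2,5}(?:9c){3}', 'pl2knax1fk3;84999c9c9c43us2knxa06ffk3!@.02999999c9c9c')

['', 'pl2knax', '43us2knxa06ffk3!@.02999999c9c9c']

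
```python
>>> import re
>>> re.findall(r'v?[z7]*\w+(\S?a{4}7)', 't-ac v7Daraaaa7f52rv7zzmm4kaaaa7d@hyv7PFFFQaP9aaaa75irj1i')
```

One capturing group, so `findall` returns just the captured substring from each match — 2 in all.

['aaaa7', 'aaaa7']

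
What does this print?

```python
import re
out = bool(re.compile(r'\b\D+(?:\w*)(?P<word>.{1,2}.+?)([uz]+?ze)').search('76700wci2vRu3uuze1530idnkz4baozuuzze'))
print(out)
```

False

This matches a word boundary (`\b`, zero-width); then one or more of a non-digit; then zero or more of a word character (non-capturing group); then 1 to 2 of any character, then one or more of any character (lazy) (captured as 'word'); then one or more of one of [uz] (lazy), then the literal 'ze' (captured).
`re.search` scans for the first position where the pattern succeeds.
Here no position works, so the call returns None, and `bool(None)` is False.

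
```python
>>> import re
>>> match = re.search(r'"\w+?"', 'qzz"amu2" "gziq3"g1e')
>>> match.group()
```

'"amu2"'

Unlike `match`, `search` isn't anchored — it looks for the pattern anywhere in the string.
The match spans [3:9] → '"amu2"'.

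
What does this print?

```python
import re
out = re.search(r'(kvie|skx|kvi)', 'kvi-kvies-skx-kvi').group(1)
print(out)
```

kvi

`re.search` scans for the first position where the pattern succeeds.
The match spans [0:3] → 'kvi'.
Captured: group 1 = 'kvi'.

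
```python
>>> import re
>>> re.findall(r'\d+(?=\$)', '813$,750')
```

Because the assertion is zero-width, the text it checks is not consumed and won't appear in the result.
Walking the string: at [0:3] → '813'.
No capturing groups, so `findall` returns the 1 full match string.

['813']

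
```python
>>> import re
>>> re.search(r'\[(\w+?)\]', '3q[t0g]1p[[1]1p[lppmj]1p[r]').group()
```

'[t0g]'

`re.search` scans for the first position where the pattern succeeds.
The match spans [2:7] → '[t0g]'.
Captured: group 1 = 't0g'.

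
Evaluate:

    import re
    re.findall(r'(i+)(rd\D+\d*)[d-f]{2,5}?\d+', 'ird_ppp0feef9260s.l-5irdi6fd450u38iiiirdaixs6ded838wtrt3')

[('i', 'rd_ppp0'), ('i', 'rdi6'), ('iiii', 'rdaixs6')]

This matches one or more of a literal 'i' (captured); then the literal 'rd', then one or more of a non-digit, then zero or more of a digit (captured); then 2 to 5 of a character in [d-f] (lazy), then one or more of a digit.
Scanning left to right: at [0:16] match 'ird_ppp0feef9260', groups = ('i', 'rd_ppp0'); at [21:31] match 'irdi6fd450', groups = ('i', 'rdi6'); at [34:51] match 'iiiirdaixs6ded838', groups = ('iiii', 'rdaixs6').
With 2 capturing groups, `findall` returns a 2-tuple per match.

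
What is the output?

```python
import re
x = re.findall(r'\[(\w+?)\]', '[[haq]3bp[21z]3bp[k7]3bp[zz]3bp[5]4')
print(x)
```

['haq', '21z', 'k7', 'zz', '5']

Because there's exactly one group, `findall` drops the full match and keeps group 1 from each hit.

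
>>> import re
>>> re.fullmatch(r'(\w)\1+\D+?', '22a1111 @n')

None

`fullmatch` succeeds only if the pattern covers the string from start to end.
Here the string isn't matched end-to-end, so the call returns None.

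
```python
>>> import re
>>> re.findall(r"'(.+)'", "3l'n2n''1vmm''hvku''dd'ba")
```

["n2n''1vmm''hvku''dd"]

Because there's exactly one group, `findall` drops the full match and keeps group 1 from the one hit.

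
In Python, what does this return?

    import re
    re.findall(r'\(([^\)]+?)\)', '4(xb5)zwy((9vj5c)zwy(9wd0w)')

With a single group, `findall` returns only what that group captured — 3 items.

['xb5', '(9vj5c', '9wd0w']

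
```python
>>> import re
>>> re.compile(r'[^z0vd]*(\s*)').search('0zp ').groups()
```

('',)

The match spans [0:0] → ''.
Captured: group 1 = ''.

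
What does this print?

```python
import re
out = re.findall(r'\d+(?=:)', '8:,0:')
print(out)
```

['8', '0']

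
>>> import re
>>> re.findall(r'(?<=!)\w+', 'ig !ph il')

['ph']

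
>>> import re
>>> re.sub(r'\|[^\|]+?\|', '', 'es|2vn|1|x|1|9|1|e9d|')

`sub` substitutes '' at each match site.

'es111'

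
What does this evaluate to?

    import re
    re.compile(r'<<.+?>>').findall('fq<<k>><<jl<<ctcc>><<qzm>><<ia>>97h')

['<<k>>', '<<jl<<ctcc>>', '<<qzm>>', '<<ia>>']

With the lazy modifier that quantifier settles for the fewest repetitions that let the rest of the pattern succeed (the atoms after it are unaffected and can still be greedy).
Walking the string: at [2:7] → '<<k>>'; at [7:19] → '<<jl<<ctcc>>'; at [19:26] → '<<qzm>>'; at [26:32] → '<<ia>>'.
`findall` yields the raw match text (4 of them) because the pattern has no groups.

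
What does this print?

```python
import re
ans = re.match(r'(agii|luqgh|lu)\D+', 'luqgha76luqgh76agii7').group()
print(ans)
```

luqgha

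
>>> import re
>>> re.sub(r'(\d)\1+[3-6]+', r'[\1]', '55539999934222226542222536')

'[5][9][2][2]'

`\1` has to match the exact text group 1 already captured.
Matches: at [0:4] → '5553'; at [4:11] → '9999934'; at [11:19] → '22222654'; at [19:26] → '2222536'.
`\1` in the replacement pulls in group 1's text for each match.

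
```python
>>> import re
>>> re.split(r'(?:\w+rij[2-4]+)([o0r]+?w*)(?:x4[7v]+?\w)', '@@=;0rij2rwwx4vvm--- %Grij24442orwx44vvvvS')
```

This matches one or more of a word character, then the literal 'rij', then one or more of a character in [2-4] (non-capturing group); then one or more of one of [o0r] (lazy), then zero or more of a literal 'w' (captured); then the literal 'x4', then one or more of one of [7v] (lazy), then a word character (non-capturing group).
A `+?`/`*?`/`{m,n}?` starts at its minimum and grows only as far as needed for what follows to match.
Matches to split on: at [4:16] → '0rij2rwwx4vv'.
`re.split` interleaves the captured-group text with the surrounding fragments.

['@@=;', 'rww', 'm--- %Grij24442orwx44vvvvS']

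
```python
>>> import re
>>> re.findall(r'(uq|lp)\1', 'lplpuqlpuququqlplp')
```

`\1` is not a pattern — it's the concrete string captured by group 1, re-applied verbatim.
With a single group, `findall` returns only what that group captured — 3 items.

['lp', 'uq', 'lp']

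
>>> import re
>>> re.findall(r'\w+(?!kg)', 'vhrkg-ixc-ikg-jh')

['vhrkg', 'ixc', 'ikg', 'jh']

The negative lookaround is zero-width — it rules out positions where the adjacent text would match, without consuming anything.
Since nothing is captured, `findall` lists the 4 matched substrings directly.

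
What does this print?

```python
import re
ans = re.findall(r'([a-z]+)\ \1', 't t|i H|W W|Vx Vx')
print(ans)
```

A backreference is literal: `\1` must see the identical characters the first group matched.
Scanning left to right: at [0:3] match 't t', group 1 = 't'.
`findall` collects group 1 from the one match (1 total).

['t']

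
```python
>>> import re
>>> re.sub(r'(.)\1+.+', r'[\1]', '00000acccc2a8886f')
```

'[0]'

`\1` is not a pattern — it's the concrete string captured by group 1, re-applied verbatim.
Matches: at [0:17] → '00000acccc2a8886f'.
Each match is replaced using the text its own group 1 captured.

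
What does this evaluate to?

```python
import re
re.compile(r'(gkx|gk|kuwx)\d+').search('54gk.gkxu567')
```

Unlike `match`, `search` isn't anchored — it looks for the pattern anywhere in the string.
Here no position works, so the call returns None.

None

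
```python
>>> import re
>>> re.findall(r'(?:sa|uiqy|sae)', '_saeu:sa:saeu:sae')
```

Alternation tries branches left to right and keeps the first one that lets the overall match succeed at that position.
Walking the string: at [1:3] → 'sa'; at [6:8] → 'sa'; at [9:11] → 'sa'; at [14:16] → 'sa'.
Since nothing is captured, `findall` lists the 4 matched substrings directly.

['sa', 'sa', 'sa', 'sa']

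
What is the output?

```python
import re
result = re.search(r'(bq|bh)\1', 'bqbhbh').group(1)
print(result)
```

The match spans [2:6] → 'bhbh'.
Captured: group 1 = 'bh'.

bh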